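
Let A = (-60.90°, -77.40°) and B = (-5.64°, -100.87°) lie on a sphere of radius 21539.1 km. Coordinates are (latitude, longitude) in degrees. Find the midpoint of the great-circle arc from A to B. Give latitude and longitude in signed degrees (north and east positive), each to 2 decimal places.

-33.76°, -93.22°

The central angle between A and B is δ = 1.0124 rad.
With f = 0.5, the slerp weights are sin((1−f)δ)/sin δ = 0.5717 and sin(fδ)/sin δ = 0.5717.
Weighted sum of the unit vectors: (0.5717)·(0.1061,-0.4746,-0.8738) + (0.5717)·(-0.1877,-0.9773,-0.0983) = (-0.0466, -0.8301, -0.5557).
Converting back: φ = atan2(z, √(x²+y²)) = -33.76°, λ = atan2(y, x) = -93.22°.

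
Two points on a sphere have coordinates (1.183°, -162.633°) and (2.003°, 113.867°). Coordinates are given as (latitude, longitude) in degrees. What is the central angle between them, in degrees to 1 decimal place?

In radians: φ₁ = 0.0206, φ₂ = 0.0350, Δλ = -83.500° = -1.4573 rad.
cos c = sin φ₁ sin φ₂ + cos φ₁ cos φ₂ cos Δλ = (0.0206)(0.0350) + (0.9998)(0.9994)(0.1132) = 0.11383,
so c = arccos(0.11383) = 1.45672 rad.
So the angular separation is 83.5°.

83.5°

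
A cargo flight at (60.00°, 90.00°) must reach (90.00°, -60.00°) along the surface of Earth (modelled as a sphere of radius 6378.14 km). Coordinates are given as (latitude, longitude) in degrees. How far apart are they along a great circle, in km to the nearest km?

Let φ₁ = 1.0472 rad, φ₂ = 1.5708 rad, and Δλ = -2.6180 rad.
cos c = sin φ₁ sin φ₂ + cos φ₁ cos φ₂ cos Δλ = (0.8660)(1.0000) + (0.5000)(0.0000)(-0.8660) = 0.86603,
so c = arccos(0.86603) = 0.52360 rad.
Distance = R·c = 6378.14 × 0.5236 ≈ 3340 km.

3340 km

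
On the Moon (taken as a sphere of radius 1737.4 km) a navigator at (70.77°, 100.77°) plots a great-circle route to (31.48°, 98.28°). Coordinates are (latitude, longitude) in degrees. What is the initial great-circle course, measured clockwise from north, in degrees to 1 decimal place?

Δλ = -2.490° = -0.0435 rad.
y = sin Δλ · cos φ₂ = (-0.0434)(0.8528) = -0.0371
x = cos φ₁ sin φ₂ − sin φ₁ cos φ₂ cos Δλ = (0.3294)(0.5222) − (0.9442)(0.8528)(0.9991) = -0.6325
θ = atan2(y, x) = -176.65°; adding 360° gives 183.4°.

183.4°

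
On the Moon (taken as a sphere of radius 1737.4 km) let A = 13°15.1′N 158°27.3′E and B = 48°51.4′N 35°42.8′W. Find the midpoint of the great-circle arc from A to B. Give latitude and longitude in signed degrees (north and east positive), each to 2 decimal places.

69.25°, -175.90°

The central angle between A and B is δ = 2.0357 rad.
With f = 0.5, the slerp weights are sin((1−f)δ)/sin δ = 0.9520 and sin(fδ)/sin δ = 0.9520.
Weighted sum of the unit vectors: (0.9520)·(-0.9054,0.3575,0.2292) + (0.9520)·(0.5342,-0.3841,0.7531) = (-0.3533, -0.0253, 0.9352).
Converting back: φ = atan2(z, √(x²+y²)) = 69.25°, λ = atan2(y, x) = -175.90°.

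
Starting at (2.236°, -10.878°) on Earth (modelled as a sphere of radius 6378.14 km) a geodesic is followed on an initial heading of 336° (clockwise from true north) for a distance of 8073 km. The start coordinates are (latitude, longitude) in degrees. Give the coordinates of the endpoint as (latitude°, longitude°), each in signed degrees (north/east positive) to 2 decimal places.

Angular distance δ = d/R = 8073/6378.14 = 1.26573 rad; initial bearing θ = 5.8643 rad.
sin φ₂ = sin φ₁ cos δ + cos φ₁ sin δ cos θ = (0.0390)(0.3004) + (0.9992)(0.9538)(0.9135) = 0.8824, so φ₂ = 61.94°.
Δλ = atan2(sin θ sin δ cos φ₁, cos δ − sin φ₁ sin φ₂) = atan2(-0.3877, 0.2659) = -55.551°.
λ₂ = -10.878° − 55.551° = -66.43°.

61.94°, -66.43°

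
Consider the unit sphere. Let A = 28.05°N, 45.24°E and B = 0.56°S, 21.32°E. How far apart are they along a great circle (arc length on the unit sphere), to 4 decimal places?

With latitudes φ₁ = 28.050°, φ₂ = -0.560° and longitude difference Δλ = -23.920°:
cos c = sin φ₁ sin φ₂ + cos φ₁ cos φ₂ cos Δλ = (0.4702)(-0.0098) + (0.8825)(1.0000)(0.9141) = 0.80210,
so c = arccos(0.80210) = 0.63999 rad.
On the unit sphere the arc length equals the central angle: 0.6400.

0.6400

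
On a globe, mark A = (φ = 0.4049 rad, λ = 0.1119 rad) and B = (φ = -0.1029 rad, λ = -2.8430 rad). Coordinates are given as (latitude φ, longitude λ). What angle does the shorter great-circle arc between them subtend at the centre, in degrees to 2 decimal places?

In radians: φ₁ = 0.4049, φ₂ = -0.1029, Δλ = -169.303° = -2.9549 rad.
cos c = sin φ₁ sin φ₂ + cos φ₁ cos φ₂ cos Δλ = (0.3939)(-0.1027) + (0.9191)(0.9947)(-0.9826) = -0.93886,
so c = arccos(-0.93886) = 2.79009 rad.
So the angular separation is 159.86°.

159.86°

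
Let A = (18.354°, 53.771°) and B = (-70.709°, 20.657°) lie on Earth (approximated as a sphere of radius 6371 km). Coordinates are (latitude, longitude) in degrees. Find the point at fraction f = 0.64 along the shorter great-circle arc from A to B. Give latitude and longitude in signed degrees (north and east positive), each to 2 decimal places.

-39.51°, 42.21°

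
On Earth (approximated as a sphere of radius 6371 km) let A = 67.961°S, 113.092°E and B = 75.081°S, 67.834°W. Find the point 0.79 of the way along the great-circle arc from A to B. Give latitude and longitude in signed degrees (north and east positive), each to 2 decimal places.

Central angle δ = 0.6450 rad. Interpolating on the sphere with fraction f = 0.79:
P = [sin((1−f)δ)·A + sin(fδ)·B] / sin δ = 0.2246·A + 0.8114·B in Cartesian coordinates,
giving P = (0.0458, -0.1159, -0.9922), i.e. latitude -82.84°, longitude -68.46°.

-82.84°, -68.46°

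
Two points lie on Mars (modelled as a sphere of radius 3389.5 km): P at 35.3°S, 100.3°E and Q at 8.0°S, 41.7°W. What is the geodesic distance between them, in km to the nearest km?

In radians: φ₁ = -0.6161, φ₂ = -0.1396, Δλ = -142.000° = -2.4784 rad.
Haversine: a = sin²(Δφ/2) + cos φ₁ cos φ₂ sin²(Δλ/2) = 0.0557 + (0.8161)(0.9903)(0.8940) = 0.77822.
Central angle c = 2·arcsin(√a) = 2.16090 rad.
Distance = R·c = 3389.5 × 2.1609 ≈ 7324 km.

7324 km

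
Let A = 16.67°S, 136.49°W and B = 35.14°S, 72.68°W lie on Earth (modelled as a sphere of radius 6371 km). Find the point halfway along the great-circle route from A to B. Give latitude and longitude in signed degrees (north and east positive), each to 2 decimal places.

-29.74°, -107.40°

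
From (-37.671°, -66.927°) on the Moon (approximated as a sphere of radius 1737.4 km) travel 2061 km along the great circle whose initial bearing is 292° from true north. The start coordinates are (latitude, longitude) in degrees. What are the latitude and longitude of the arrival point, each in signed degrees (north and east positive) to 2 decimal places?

2.61°, -126.28°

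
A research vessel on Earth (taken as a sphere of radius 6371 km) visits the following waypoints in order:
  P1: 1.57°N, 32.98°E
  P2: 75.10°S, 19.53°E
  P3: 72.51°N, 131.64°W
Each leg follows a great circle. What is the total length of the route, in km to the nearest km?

Leg P1→P2: central angle 1.3454 rad, distance 8571.4 km.
Leg P2→P3: central angle 2.9959 rad, distance 19086.6 km.
Total: 8571.4 + 19086.6 ≈ 27658 km.

27658 km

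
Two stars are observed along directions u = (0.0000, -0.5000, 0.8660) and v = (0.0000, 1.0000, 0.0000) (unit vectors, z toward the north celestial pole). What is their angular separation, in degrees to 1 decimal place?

120.0°

u·v = -0.5000; |u| = 1.0000, |v| = 1.0000.
cos θ = (u·v)/(|u||v|) = -0.5000, so θ = 120.0°.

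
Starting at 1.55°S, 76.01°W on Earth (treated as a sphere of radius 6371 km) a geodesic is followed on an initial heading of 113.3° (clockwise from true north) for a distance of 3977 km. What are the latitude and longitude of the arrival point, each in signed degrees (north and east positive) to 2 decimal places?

Angular distance δ = d/R = 3977/6371 = 0.62423 rad; initial bearing θ = 1.9775 rad.
sin φ₂ = sin φ₁ cos δ + cos φ₁ sin δ cos θ = (-0.0270)(0.8114) + (0.9996)(0.5845)(-0.3955) = -0.2531, so φ₂ = -14.66°.
Δλ = atan2(sin θ sin δ cos φ₁, cos δ − sin φ₁ sin φ₂) = atan2(0.5366, 0.8046) = 33.702°.
λ₂ = -76.010° + 33.702° = -42.31°.

-14.66°, -42.31°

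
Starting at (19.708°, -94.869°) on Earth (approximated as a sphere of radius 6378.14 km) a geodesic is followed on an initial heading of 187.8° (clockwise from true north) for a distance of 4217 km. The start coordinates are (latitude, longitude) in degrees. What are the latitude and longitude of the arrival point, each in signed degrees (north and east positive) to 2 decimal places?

Angular distance δ = d/R = 4217/6378.14 = 0.66116 rad; initial bearing θ = 3.2777 rad.
sin φ₂ = sin φ₁ cos δ + cos φ₁ sin δ cos θ = (0.3372)(0.7893) + (0.9414)(0.6140)(-0.9907) = -0.3066, so φ₂ = -17.85°.
Δλ = atan2(sin θ sin δ cos φ₁, cos δ − sin φ₁ sin φ₂) = atan2(-0.0785, 0.8927) = -5.023°.
λ₂ = -94.869° − 5.023° = -99.89°.

-17.85°, -99.89°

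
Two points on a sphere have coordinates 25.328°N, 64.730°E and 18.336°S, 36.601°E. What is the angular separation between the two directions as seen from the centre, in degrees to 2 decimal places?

51.53°

With latitudes φ₁ = 25.328°, φ₂ = -18.336° and longitude difference Δλ = -28.129°:
cos c = sin φ₁ sin φ₂ + cos φ₁ cos φ₂ cos Δλ = (0.4278)(-0.3146) + (0.9039)(0.9492)(0.8819) = 0.62206,
so c = arccos(0.62206) = 0.89942 rad.
So the angular separation is 51.53°.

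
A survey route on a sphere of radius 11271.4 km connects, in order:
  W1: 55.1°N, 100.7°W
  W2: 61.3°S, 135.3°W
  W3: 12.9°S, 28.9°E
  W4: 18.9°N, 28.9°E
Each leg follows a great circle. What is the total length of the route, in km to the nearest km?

Leg W1→W2: central angle 2.0866 rad, distance 23518.8 km.
Leg W2→W3: central angle 1.8282 rad, distance 20606.7 km.
Leg W3→W4: central angle 0.5550 rad, distance 6255.8 km.
Total: 23518.8 + 20606.7 + 6255.8 ≈ 50381 km.

50381 km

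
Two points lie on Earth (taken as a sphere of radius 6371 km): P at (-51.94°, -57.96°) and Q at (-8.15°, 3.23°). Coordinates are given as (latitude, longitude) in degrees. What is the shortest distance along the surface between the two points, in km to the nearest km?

7346 km

With latitudes φ₁ = -51.940°, φ₂ = -8.150° and longitude difference Δλ = 61.190°:
Haversine: a = sin²(Δφ/2) + cos φ₁ cos φ₂ sin²(Δλ/2) = 0.1391 + (0.6165)(0.9899)(0.2590) = 0.29715.
Central angle c = 2·arcsin(√a) = 1.15304 rad.
Distance = R·c = 6371 × 1.1530 ≈ 7346 km.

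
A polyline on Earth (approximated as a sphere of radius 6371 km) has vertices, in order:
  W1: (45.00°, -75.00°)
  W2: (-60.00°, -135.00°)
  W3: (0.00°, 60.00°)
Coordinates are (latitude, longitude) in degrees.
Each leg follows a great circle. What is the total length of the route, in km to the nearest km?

Leg W1→W2: central angle 2.0215 rad, distance 12879.0 km.
Leg W2→W3: central angle 2.0748 rad, distance 13218.8 km.
Total: 12879.0 + 13218.8 ≈ 26098 km.

26098 km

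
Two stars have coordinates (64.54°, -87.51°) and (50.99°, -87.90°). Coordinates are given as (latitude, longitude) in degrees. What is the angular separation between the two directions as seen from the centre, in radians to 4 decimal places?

0.2365 rad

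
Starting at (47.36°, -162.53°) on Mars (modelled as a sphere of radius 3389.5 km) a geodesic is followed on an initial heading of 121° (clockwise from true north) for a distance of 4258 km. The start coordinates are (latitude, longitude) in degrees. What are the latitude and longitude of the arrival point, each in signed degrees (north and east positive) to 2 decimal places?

-5.98°, -107.49°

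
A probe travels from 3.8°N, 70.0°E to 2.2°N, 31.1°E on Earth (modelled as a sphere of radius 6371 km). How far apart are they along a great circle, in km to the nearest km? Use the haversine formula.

4323 km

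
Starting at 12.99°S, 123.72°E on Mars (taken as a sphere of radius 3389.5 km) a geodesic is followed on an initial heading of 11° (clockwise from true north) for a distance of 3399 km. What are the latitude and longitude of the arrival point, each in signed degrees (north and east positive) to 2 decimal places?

43.27°, 136.48°

Angular distance δ = d/R = 3399/3389.5 = 1.00280 rad; initial bearing θ = 0.1920 rad.
sin φ₂ = sin φ₁ cos δ + cos φ₁ sin δ cos θ = (-0.2248)(0.5379) + (0.9744)(0.8430)(0.9816) = 0.6854, so φ₂ = 43.27°.
Δλ = atan2(sin θ sin δ cos φ₁, cos δ − sin φ₁ sin φ₂) = atan2(0.1567, 0.6920) = 12.762°.
λ₂ = 123.720° + 12.762° = 136.48°.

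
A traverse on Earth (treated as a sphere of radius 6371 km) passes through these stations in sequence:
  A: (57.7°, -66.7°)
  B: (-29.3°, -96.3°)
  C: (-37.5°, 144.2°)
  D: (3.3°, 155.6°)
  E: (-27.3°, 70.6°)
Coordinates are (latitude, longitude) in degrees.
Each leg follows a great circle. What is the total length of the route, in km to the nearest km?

34712 km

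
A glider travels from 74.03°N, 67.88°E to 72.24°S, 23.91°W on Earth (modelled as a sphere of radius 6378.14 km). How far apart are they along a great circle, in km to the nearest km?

17440 km

Let φ₁ = 1.2921 rad, φ₂ = -1.2608 rad, and Δλ = -1.6020 rad.
cos c = sin φ₁ sin φ₂ + cos φ₁ cos φ₂ cos Δλ = (0.9614)(-0.9523) + (0.2751)(0.3050)(-0.0312) = -0.91821,
so c = arccos(-0.91821) = 2.73433 rad.
Distance = R·c = 6378.14 × 2.7343 ≈ 17440 km.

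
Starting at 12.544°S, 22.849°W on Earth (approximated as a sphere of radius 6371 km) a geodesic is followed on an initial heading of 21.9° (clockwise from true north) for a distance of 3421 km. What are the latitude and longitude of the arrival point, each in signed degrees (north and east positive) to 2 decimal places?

16.06°, -11.40°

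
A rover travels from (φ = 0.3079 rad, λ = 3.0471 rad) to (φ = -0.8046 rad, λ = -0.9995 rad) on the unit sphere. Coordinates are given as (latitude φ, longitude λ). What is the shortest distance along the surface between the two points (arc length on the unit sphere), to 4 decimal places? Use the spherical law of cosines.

2.2479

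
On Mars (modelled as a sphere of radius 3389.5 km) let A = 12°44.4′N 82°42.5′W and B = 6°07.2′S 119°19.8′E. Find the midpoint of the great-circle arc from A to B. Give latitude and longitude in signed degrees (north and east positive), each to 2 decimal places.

16.82°, -164.51°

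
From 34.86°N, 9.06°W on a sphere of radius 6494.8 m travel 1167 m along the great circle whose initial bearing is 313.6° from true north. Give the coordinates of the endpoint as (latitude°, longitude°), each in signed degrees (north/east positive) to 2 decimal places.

Angular distance δ = d/R = 1167/6494.8 = 0.17968 rad; initial bearing θ = 5.4734 rad.
sin φ₂ = sin φ₁ cos δ + cos φ₁ sin δ cos θ = (0.5716)(0.9839) + (0.8206)(0.1787)(0.6896) = 0.6635, so φ₂ = 41.57°.
Δλ = atan2(sin θ sin δ cos φ₁, cos δ − sin φ₁ sin φ₂) = atan2(-0.1062, 0.6047) = -9.961°.
λ₂ = -9.060° − 9.961° = -19.02°.

41.57°, -19.02°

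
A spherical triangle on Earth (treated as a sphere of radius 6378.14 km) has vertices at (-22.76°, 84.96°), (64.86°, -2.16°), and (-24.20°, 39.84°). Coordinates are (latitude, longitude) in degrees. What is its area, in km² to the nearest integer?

Side lengths (central angles): a = 1.6540, b = 0.7196, c = 1.9077 rad; semiperimeter s = 2.1406.
By l'Huilier's theorem, tan(E/4) = √[tan(s/2) tan((s−a)/2) tan((s−b)/2) tan((s−c)/2)], giving spherical excess E = 0.8424 rad.
Area = E·R² = 0.8424 × (6378.14)² ≈ 34268306 km².

34268306 km²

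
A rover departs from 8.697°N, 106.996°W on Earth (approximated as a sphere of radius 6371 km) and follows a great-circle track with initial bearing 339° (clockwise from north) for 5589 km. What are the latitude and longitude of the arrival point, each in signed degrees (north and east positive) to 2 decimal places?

Angular distance δ = d/R = 5589/6371 = 0.87726 rad; initial bearing θ = 5.9167 rad.
sin φ₂ = sin φ₁ cos δ + cos φ₁ sin δ cos θ = (0.1512)(0.6393) + (0.9885)(0.7690)(0.9336) = 0.8063, so φ₂ = 53.74°.
Δλ = atan2(sin θ sin δ cos φ₁, cos δ − sin φ₁ sin φ₂) = atan2(-0.2724, 0.5173) = -27.770°.
λ₂ = -106.996° − 27.770° = -134.77°.

53.74°, -134.77°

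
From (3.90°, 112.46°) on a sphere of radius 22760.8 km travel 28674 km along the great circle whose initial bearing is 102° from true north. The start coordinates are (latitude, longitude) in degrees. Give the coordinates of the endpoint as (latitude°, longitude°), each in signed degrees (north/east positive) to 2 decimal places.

Angular distance δ = d/R = 28674/22760.8 = 1.25980 rad; initial bearing θ = 1.7802 rad.
sin φ₂ = sin φ₁ cos δ + cos φ₁ sin δ cos θ = (0.0680)(0.3060) + (0.9977)(0.9520)(-0.2079) = -0.1767, so φ₂ = -10.18°.
Δλ = atan2(sin θ sin δ cos φ₁, cos δ − sin φ₁ sin φ₂) = atan2(0.9291, 0.3180) = 71.104°.
λ₂ = 112.460° + 71.104° = 183.56° → -176.44° after wrapping to (−180°, 180°].

-10.18°, -176.44°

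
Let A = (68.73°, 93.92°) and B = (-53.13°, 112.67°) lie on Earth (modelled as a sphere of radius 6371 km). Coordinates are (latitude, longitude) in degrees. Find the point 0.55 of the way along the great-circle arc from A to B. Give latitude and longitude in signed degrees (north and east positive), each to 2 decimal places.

Central angle δ = 2.1405 rad. Interpolating on the sphere with fraction f = 0.55:
P = [sin((1−f)δ)·A + sin(fδ)·B] / sin δ = 0.9750·A + 1.0968·B in Cartesian coordinates,
giving P = (-0.2778, 0.9601, 0.0312), i.e. latitude 1.79°, longitude 106.14°.

1.79°, 106.14°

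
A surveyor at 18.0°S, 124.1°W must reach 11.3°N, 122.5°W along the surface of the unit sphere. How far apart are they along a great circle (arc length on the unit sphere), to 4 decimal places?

0.5121

Let φ₁ = -0.3142 rad, φ₂ = 0.1972 rad, and Δλ = 0.0279 rad.
cos c = sin φ₁ sin φ₂ + cos φ₁ cos φ₂ cos Δλ = (-0.3090)(0.1959) + (0.9511)(0.9806)(0.9996) = 0.87171,
so c = arccos(0.87171) = 0.51212 rad.
On the unit sphere the arc length equals the central angle: 0.5121.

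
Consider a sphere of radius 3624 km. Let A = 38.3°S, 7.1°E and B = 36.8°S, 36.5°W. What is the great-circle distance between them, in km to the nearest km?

2168 km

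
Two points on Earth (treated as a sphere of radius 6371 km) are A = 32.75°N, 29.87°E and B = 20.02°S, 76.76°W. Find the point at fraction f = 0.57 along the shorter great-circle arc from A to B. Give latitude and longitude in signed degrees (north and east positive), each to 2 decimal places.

Central angle δ = 1.9947 rad. Interpolating on the sphere with fraction f = 0.57:
P = [sin((1−f)δ)·A + sin(fδ)·B] / sin δ = 0.8298·A + 0.9955·B in Cartesian coordinates,
giving P = (0.8194, -0.5629, 0.1081), i.e. latitude 6.21°, longitude -34.49°.

6.21°, -34.49°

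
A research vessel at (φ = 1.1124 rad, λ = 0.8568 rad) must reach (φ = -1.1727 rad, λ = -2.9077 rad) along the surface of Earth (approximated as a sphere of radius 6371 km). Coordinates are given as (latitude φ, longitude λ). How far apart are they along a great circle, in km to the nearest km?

18348 km

In radians: φ₁ = 1.1124, φ₂ = -1.1727, Δλ = 144.310° = 2.5187 rad.
Haversine: a = sin²(Δφ/2) + cos φ₁ cos φ₂ sin²(Δλ/2) = 0.8275 + (0.4425)(0.3877)(0.9061) = 0.98298.
Central angle c = 2·arcsin(√a) = 2.87994 rad.
Distance = R·c = 6371 × 2.8799 ≈ 18348 km.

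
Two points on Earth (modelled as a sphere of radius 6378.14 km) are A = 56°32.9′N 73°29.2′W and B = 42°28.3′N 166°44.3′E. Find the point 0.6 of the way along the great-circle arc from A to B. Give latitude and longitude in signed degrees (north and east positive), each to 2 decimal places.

63.05°, -161.72°

The central angle between A and B is δ = 1.2010 rad.
With f = 0.6, the slerp weights are sin((1−f)δ)/sin δ = 0.4956 and sin(fδ)/sin δ = 0.7077.
Weighted sum of the unit vectors: (0.4956)·(0.1567,-0.5285,0.8344) + (0.7077)·(-0.7179,0.1692,0.6752) = (-0.4304, -0.1422, 0.8914).
Converting back: φ = atan2(z, √(x²+y²)) = 63.05°, λ = atan2(y, x) = -161.72°.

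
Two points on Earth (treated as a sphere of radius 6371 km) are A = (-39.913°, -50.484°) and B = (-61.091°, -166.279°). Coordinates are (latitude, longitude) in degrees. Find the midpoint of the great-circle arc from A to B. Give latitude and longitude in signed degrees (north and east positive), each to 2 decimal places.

-65.02°, -88.51°

Central angle δ = 1.1589 rad. Interpolating on the sphere with fraction f = 0.5:
P = [sin((1−f)δ)·A + sin(fδ)·B] / sin δ = 0.5975·A + 0.5975·B in Cartesian coordinates,
giving P = (0.0110, -0.4221, -0.9065), i.e. latitude -65.02°, longitude -88.51°.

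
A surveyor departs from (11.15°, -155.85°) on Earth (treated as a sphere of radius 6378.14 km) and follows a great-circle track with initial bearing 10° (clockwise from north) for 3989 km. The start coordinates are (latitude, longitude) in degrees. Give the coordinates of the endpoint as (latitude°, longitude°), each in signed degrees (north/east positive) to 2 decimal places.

Angular distance δ = d/R = 3989/6378.14 = 0.62542 rad; initial bearing θ = 0.1745 rad.
sin φ₂ = sin φ₁ cos δ + cos φ₁ sin δ cos θ = (0.1934)(0.8107) + (0.9811)(0.5854)(0.9848) = 0.7224, so φ₂ = 46.26°.
Δλ = atan2(sin θ sin δ cos φ₁, cos δ − sin φ₁ sin φ₂) = atan2(0.0997, 0.6710) = 8.455°.
λ₂ = -155.850° + 8.455° = -147.40°.

46.26°, -147.40°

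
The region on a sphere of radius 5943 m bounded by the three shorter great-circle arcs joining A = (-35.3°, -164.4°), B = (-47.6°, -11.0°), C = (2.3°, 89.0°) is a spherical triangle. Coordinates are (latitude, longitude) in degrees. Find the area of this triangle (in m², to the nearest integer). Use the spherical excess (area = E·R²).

Side lengths (central angles): a = 1.7180, b = 1.8298, c = 1.6362 rad; semiperimeter s = 2.5920.
By l'Huilier's theorem, tan(E/4) = √[tan(s/2) tan((s−a)/2) tan((s−b)/2) tan((s−c)/2)], giving spherical excess E = 2.1214 rad.
Area = E·R² = 2.1214 × (5943)² ≈ 74926938 m².

74926938 m²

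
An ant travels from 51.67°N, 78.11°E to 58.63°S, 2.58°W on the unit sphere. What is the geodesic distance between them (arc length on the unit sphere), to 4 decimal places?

2.2364

With latitudes φ₁ = 51.670°, φ₂ = -58.630° and longitude difference Δλ = -80.690°:
cos c = sin φ₁ sin φ₂ + cos φ₁ cos φ₂ cos Δλ = (0.7845)(-0.8538) + (0.6202)(0.5206)(0.1618) = -0.61755,
so c = arccos(-0.61755) = 2.23643 rad.
On the unit sphere the arc length equals the central angle: 2.2364.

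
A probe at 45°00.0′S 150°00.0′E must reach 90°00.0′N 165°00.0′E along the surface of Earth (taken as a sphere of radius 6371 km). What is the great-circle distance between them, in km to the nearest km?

15011 km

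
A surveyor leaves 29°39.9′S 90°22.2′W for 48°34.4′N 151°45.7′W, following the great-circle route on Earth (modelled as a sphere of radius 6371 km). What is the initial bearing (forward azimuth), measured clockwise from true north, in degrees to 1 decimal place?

With φ₁ = -0.5178, φ₂ = 0.8478, Δλ = -1.0715 rad, the forward-azimuth formula gives
θ = atan2( sin Δλ cos φ₂ , cos φ₁ sin φ₂ − sin φ₁ cos φ₂ cos Δλ ) = atan2(-0.5809, 0.8083) = -35.70°.
Adding 360° brings this into [0°, 360°): 324.3°.

324.3°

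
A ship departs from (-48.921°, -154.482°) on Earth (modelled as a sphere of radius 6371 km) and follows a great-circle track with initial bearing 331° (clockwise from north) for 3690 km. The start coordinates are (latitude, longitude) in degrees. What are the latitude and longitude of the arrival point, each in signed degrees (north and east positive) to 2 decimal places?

-18.44°, -170.73°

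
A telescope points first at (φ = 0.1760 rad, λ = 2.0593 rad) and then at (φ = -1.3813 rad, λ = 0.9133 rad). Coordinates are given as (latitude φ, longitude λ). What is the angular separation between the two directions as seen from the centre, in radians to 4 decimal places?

In radians: φ₁ = 0.1760, φ₂ = -1.3813, Δλ = -65.661° = -1.1460 rad.
cos c = sin φ₁ sin φ₂ + cos φ₁ cos φ₂ cos Δλ = (0.1751)(-0.9821) + (0.9846)(0.1884)(0.4121) = -0.09553,
so c = arccos(-0.09553) = 1.66647 rad.
So the angular separation is 1.6665 rad.

1.6665 rad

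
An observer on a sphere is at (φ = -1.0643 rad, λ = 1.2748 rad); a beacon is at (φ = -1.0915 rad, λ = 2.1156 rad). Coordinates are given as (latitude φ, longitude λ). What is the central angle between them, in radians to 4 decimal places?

0.3895 rad

In radians: φ₁ = -1.0643, φ₂ = -1.0915, Δλ = 48.174° = 0.8408 rad.
cos c = sin φ₁ sin φ₂ + cos φ₁ cos φ₂ cos Δλ = (-0.8744)(-0.8873) + (0.4851)(0.4612)(0.6669) = 0.92510,
so c = arccos(0.92510) = 0.38949 rad.
So the angular separation is 0.3895 rad.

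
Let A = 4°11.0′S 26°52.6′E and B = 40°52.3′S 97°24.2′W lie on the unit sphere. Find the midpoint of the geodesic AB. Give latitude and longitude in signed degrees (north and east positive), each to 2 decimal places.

-40.66°, -20.68°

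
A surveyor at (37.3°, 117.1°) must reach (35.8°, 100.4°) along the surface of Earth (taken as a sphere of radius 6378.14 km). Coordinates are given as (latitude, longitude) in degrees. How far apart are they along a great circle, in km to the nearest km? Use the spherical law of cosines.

1501 km

With latitudes φ₁ = 37.300°, φ₂ = 35.800° and longitude difference Δλ = -16.700°:
cos c = sin φ₁ sin φ₂ + cos φ₁ cos φ₂ cos Δλ = (0.6060)(0.5850) + (0.7955)(0.8111)(0.9578) = 0.97245,
so c = arccos(0.97245) = 0.23530 rad.
Distance = R·c = 6378.14 × 0.2353 ≈ 1501 km.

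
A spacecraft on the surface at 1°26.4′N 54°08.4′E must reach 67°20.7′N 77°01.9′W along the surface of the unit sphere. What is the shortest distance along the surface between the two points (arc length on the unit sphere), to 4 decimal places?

1.8032

With latitudes φ₁ = 1.440°, φ₂ = 67.345° and longitude difference Δλ = -131.172°:
cos c = sin φ₁ sin φ₂ + cos φ₁ cos φ₂ cos Δλ = (0.0251)(0.9228) + (0.9997)(0.3852)(-0.6583) = -0.23030,
so c = arccos(-0.23030) = 1.80318 rad.
On the unit sphere the arc length equals the central angle: 1.8032.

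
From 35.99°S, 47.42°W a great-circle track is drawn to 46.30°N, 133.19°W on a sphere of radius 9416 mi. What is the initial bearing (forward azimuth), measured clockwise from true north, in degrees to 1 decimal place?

311.7°

Δλ = -85.770° = -1.4970 rad.
y = sin Δλ · cos φ₂ = (-0.9973)(0.6909) = -0.6890
x = cos φ₁ sin φ₂ − sin φ₁ cos φ₂ cos Δλ = (0.8091)(0.7230) − (-0.5876)(0.6909)(0.0738) = 0.6149
θ = atan2(y, x) = -48.25°; adding 360° gives 311.7°.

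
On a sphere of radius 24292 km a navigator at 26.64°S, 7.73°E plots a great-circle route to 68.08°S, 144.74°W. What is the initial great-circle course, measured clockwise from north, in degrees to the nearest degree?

Δλ = -152.470° = -2.6611 rad.
y = sin Δλ · cos φ₂ = (-0.4622)(0.3733) = -0.1725
x = cos φ₁ sin φ₂ − sin φ₁ cos φ₂ cos Δλ = (0.8938)(-0.9277) − (-0.4484)(0.3733)(-0.8868) = -0.9777
θ = atan2(y, x) = -169.99°; adding 360° gives 190°.

190°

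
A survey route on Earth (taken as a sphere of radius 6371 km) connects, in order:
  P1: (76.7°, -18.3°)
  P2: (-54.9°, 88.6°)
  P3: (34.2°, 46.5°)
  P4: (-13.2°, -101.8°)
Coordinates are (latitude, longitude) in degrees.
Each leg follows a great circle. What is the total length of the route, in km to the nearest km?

43050 km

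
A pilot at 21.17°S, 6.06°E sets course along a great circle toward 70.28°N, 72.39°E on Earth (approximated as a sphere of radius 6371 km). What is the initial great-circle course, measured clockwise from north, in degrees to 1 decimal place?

18.4°

With φ₁ = -0.3695, φ₂ = 1.2266, Δλ = 1.1577 rad, the forward-azimuth formula gives
θ = atan2( sin Δλ cos φ₂ , cos φ₁ sin φ₂ − sin φ₁ cos φ₂ cos Δλ ) = atan2(0.3090, 0.9267) = 18.44°.
So the initial bearing is 18.4°.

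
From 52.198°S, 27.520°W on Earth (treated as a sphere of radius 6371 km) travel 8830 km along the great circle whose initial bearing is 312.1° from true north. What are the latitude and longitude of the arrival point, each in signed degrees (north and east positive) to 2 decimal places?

14.99°, -76.55°

Angular distance δ = d/R = 8830/6371 = 1.38597 rad; initial bearing θ = 5.4472 rad.
sin φ₂ = sin φ₁ cos δ + cos φ₁ sin δ cos θ = (-0.7901)(0.1838) + (0.6129)(0.9830)(0.6704) = 0.2587, so φ₂ = 14.99°.
Δλ = atan2(sin θ sin δ cos φ₁, cos δ − sin φ₁ sin φ₂) = atan2(-0.4470, 0.3882) = -49.029°.
λ₂ = -27.520° − 49.029° = -76.55°.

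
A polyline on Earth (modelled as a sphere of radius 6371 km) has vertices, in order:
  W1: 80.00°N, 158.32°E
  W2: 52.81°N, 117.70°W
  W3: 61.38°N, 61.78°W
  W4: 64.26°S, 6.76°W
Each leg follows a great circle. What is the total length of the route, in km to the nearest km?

22237 km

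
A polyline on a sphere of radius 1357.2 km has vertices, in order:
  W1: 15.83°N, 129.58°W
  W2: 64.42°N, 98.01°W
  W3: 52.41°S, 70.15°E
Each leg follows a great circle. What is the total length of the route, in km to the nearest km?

5203 km

Leg W1→W2: central angle 0.9273 rad, distance 1258.6 km.
Leg W2→W3: central angle 2.9066 rad, distance 3944.8 km.
Total: 1258.6 + 3944.8 ≈ 5203 km.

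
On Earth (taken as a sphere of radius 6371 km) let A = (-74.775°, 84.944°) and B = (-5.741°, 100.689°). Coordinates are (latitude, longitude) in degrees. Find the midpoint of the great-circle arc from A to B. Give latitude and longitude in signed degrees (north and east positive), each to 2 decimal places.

-40.43°, 97.42°

Central angle δ = 1.2153 rad. Interpolating on the sphere with fraction f = 0.5:
P = [sin((1−f)δ)·A + sin(fδ)·B] / sin δ = 0.6090·A + 0.6090·B in Cartesian coordinates,
giving P = (-0.0983, 0.7548, -0.6486), i.e. latitude -40.43°, longitude 97.42°.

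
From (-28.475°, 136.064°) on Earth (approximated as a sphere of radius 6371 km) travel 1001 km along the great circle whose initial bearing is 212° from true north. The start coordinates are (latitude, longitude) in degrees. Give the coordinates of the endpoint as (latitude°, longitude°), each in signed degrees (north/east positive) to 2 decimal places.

-35.98°, 130.18°

Angular distance δ = d/R = 1001/6371 = 0.15712 rad; initial bearing θ = 3.7001 rad.
sin φ₂ = sin φ₁ cos δ + cos φ₁ sin δ cos θ = (-0.4768)(0.9877) + (0.8790)(0.1565)(-0.8480) = -0.5875, so φ₂ = -35.98°.
Δλ = atan2(sin θ sin δ cos φ₁, cos δ − sin φ₁ sin φ₂) = atan2(-0.0729, 0.7076) = -5.881°.
λ₂ = 136.064° − 5.881° = 130.18°.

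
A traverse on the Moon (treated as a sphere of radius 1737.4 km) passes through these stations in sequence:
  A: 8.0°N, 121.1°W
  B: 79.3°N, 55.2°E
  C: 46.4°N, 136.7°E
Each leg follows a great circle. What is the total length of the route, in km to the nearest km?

Leg A→B: central angle 1.6175 rad, distance 2810.3 km.
Leg B→C: central angle 0.7517 rad, distance 1306.1 km.
Total: 2810.3 + 1306.1 ≈ 4116 km.

4116 km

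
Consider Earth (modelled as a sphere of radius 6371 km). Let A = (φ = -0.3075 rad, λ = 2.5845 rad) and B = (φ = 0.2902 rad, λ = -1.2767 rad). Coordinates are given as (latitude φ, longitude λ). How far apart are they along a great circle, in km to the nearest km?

15641 km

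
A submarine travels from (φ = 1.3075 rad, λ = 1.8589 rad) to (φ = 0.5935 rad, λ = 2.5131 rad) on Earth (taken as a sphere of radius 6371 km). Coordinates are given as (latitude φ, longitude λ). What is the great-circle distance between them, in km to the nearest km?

4967 km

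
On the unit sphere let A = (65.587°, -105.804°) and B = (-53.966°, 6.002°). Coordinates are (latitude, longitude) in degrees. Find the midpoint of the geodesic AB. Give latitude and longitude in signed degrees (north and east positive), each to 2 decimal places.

The central angle between A and B is δ = 2.5440 rad.
With f = 0.5, the slerp weights are sin((1−f)δ)/sin δ = 1.6985 and sin(fδ)/sin δ = 1.6985.
Weighted sum of the unit vectors: (1.6985)·(-0.1126,-0.3977,0.9106) + (1.6985)·(0.5850,0.0615,-0.8087) = (0.8025, -0.5710, 0.1731).
Converting back: φ = atan2(z, √(x²+y²)) = 9.97°, λ = atan2(y, x) = -35.43°.

9.97°, -35.43°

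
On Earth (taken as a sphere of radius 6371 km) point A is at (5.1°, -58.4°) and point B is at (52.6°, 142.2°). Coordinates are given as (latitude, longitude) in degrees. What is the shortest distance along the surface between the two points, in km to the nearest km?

13312 km

In radians: φ₁ = 0.0890, φ₂ = 0.9180, Δλ = -159.400° = -2.7821 rad.
cos c = sin φ₁ sin φ₂ + cos φ₁ cos φ₂ cos Δλ = (0.0889)(0.7944) + (0.9960)(0.6074)(-0.9361) = -0.49567,
so c = arccos(-0.49567) = 2.08940 rad.
Distance = R·c = 6371 × 2.0894 ≈ 13312 km.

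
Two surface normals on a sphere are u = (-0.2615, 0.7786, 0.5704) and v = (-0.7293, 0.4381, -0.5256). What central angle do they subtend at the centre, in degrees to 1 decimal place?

76.6°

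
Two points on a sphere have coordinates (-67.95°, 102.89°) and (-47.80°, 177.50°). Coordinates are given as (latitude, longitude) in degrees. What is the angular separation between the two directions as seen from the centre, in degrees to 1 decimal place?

41.1°

With latitudes φ₁ = -67.950°, φ₂ = -47.800° and longitude difference Δλ = 74.610°:
cos c = sin φ₁ sin φ₂ + cos φ₁ cos φ₂ cos Δλ = (-0.9269)(-0.7408) + (0.3754)(0.6717)(0.2654) = 0.75354,
so c = arccos(0.75354) = 0.71736 rad.
So the angular separation is 41.1°.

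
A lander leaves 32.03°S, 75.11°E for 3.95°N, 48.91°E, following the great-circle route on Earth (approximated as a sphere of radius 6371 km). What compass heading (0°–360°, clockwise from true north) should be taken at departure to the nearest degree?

320°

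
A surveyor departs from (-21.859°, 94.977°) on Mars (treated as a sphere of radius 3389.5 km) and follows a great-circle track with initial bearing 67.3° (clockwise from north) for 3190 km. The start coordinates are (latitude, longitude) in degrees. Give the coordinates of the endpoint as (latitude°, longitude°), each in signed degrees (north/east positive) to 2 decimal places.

4.03°, 143.35°

Angular distance δ = d/R = 3190/3389.5 = 0.94114 rad; initial bearing θ = 1.1746 rad.
sin φ₂ = sin φ₁ cos δ + cos φ₁ sin δ cos θ = (-0.3723)(0.5889) + (0.9281)(0.8082)(0.3859) = 0.0702, so φ₂ = 4.03°.
Δλ = atan2(sin θ sin δ cos φ₁, cos δ − sin φ₁ sin φ₂) = atan2(0.6920, 0.6150) = 48.372°.
λ₂ = 94.977° + 48.372° = 143.35°.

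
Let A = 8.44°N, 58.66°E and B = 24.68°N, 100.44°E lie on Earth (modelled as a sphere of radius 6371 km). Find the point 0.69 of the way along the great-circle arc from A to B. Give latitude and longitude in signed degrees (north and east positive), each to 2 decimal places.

20.65°, 86.67°

The central angle between A and B is δ = 0.7502 rad.
With f = 0.69, the slerp weights are sin((1−f)δ)/sin δ = 0.3380 and sin(fδ)/sin δ = 0.7258.
Weighted sum of the unit vectors: (0.3380)·(0.5145,0.8448,0.1468) + (0.7258)·(-0.1647,0.8936,0.4175) = (0.0544, 0.9342, 0.3527).
Converting back: φ = atan2(z, √(x²+y²)) = 20.65°, λ = atan2(y, x) = 86.67°.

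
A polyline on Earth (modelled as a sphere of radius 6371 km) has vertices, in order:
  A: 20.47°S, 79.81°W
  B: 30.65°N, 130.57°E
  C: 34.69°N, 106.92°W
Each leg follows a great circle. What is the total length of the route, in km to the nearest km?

Leg A→B: central angle 2.6333 rad, distance 16776.9 km.
Leg B→C: central angle 1.6610 rad, distance 10581.9 km.
Total: 16776.9 + 10581.9 ≈ 27359 km.

27359 km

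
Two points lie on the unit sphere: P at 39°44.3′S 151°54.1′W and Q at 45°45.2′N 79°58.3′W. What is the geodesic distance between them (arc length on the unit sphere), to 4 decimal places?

Let φ₁ = -0.6936 rad, φ₂ = 0.7985 rad, and Δλ = 1.2554 rad.
Haversine: a = sin²(Δφ/2) + cos φ₁ cos φ₂ sin²(Δλ/2) = 0.4607 + (0.7690)(0.6977)(0.3449) = 0.64576.
Central angle c = 2·arcsin(√a) = 1.86661 rad.
On the unit sphere the arc length equals the central angle: 1.8666.

1.8666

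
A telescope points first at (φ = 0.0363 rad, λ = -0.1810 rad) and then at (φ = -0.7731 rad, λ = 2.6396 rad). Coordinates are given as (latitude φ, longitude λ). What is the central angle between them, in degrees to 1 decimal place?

134.8°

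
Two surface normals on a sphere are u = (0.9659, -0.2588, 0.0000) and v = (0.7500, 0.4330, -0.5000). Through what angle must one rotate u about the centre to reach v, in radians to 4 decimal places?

0.9117 rad

u·v = 0.6124; |u| = 1.0000, |v| = 1.0000.
cos θ = (u·v)/(|u||v|) = 0.6124, so θ = 0.9117 rad.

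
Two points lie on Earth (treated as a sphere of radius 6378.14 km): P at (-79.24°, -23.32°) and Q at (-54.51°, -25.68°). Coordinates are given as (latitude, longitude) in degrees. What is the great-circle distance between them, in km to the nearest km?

2754 km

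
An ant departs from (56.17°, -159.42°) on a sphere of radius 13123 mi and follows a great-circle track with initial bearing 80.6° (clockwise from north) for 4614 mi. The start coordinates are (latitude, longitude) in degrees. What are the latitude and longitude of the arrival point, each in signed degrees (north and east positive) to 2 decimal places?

54.21°, -123.90°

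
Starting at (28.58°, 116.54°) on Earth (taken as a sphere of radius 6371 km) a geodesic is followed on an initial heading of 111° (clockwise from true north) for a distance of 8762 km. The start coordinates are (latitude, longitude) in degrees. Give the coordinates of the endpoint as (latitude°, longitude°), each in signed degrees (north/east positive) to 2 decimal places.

Angular distance δ = d/R = 8762/6371 = 1.37529 rad; initial bearing θ = 1.9373 rad.
sin φ₂ = sin φ₁ cos δ + cos φ₁ sin δ cos θ = (0.4784)(0.1943) + (0.8782)(0.9810)(-0.3584) = -0.2158, so φ₂ = -12.46°.
Δλ = atan2(sin θ sin δ cos φ₁, cos δ − sin φ₁ sin φ₂) = atan2(0.8042, 0.2975) = 69.700°.
λ₂ = 116.540° + 69.700° = 186.24° → -173.76° after wrapping to (−180°, 180°].

-12.46°, -173.76°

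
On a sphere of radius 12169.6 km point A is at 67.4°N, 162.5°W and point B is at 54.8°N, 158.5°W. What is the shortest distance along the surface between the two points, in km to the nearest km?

2706 km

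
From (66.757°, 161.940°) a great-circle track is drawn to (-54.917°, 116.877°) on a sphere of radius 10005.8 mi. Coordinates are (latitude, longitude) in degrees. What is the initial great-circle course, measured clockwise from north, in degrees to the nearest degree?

Δλ = -45.063° = -0.7865 rad.
y = sin Δλ · cos φ₂ = (-0.7079)(0.5748) = -0.4069
x = cos φ₁ sin φ₂ − sin φ₁ cos φ₂ cos Δλ = (0.3946)(-0.8183) − (0.9188)(0.5748)(0.7063) = -0.6960
θ = atan2(y, x) = -149.69°; adding 360° gives 210°.

210°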